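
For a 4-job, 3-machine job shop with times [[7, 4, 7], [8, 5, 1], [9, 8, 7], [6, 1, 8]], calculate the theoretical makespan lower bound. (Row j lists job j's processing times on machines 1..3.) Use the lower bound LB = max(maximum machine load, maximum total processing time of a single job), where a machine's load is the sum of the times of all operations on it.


Machine loads:
  Machine 1: 7 + 8 + 9 + 6 = 30
  Machine 2: 4 + 5 + 8 + 1 = 18
  Machine 3: 7 + 1 + 7 + 8 = 23
Max machine load = 30
Job totals:
  Job 1: 18
  Job 2: 14
  Job 3: 24
  Job 4: 15
Max job total = 24
Lower bound = max(30, 24) = 30

30


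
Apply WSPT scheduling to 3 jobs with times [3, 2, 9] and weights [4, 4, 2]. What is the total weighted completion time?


Compute p/w ratios and sort ascending (WSPT): [(2, 4), (3, 4), (9, 2)]
Compute weighted completion times:
  Job (p=2,w=4): C=2, w*C=4*2=8
  Job (p=3,w=4): C=5, w*C=4*5=20
  Job (p=9,w=2): C=14, w*C=2*14=28
Total weighted completion time = 56

56


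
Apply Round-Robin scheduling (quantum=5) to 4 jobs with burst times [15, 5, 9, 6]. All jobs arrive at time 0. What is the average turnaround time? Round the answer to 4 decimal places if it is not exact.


Time quantum = 5
Execution trace:
  J1 runs 5 units, time = 5
  J2 runs 5 units, time = 10
  J3 runs 5 units, time = 15
  J4 runs 5 units, time = 20
  J1 runs 5 units, time = 25
  J3 runs 4 units, time = 29
  J4 runs 1 units, time = 30
  J1 runs 5 units, time = 35
Finish times: [35, 10, 29, 30]
Average turnaround = 104/4 = 26.0

26.0


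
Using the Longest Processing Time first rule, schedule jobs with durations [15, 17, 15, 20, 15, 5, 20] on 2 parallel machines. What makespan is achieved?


Sort jobs in decreasing order (LPT): [20, 20, 17, 15, 15, 15, 5]
Assign each job to the least loaded machine:
  Machine 1: jobs [20, 17, 15], load = 52
  Machine 2: jobs [20, 15, 15, 5], load = 55
Makespan = max load = 55

55


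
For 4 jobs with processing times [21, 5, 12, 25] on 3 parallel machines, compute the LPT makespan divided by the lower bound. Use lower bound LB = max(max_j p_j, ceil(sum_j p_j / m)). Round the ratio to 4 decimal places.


LPT order: [25, 21, 12, 5]
Machine loads after assignment: [25, 21, 17]
LPT makespan = 25
Lower bound = max(max_job, ceil(total/3)) = max(25, 21) = 25
Ratio = 25 / 25 = 1.0

1.0


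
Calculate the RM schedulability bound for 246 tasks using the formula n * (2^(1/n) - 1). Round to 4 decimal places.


Compute 2^(1/246) = 1.0028216448
Subtract 1: 1.0028216448 - 1 = 0.0028216448
Multiply by n: 246 * 0.0028216448 = 0.6941246208
Round to 4 dp: 0.6941

0.6941


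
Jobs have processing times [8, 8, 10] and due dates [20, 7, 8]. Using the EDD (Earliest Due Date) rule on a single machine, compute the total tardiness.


Sort by due date (EDD order): [(8, 7), (10, 8), (8, 20)]
Compute completion times and tardiness:
  Job 1: p=8, d=7, C=8, tardiness=max(0,8-7)=1
  Job 2: p=10, d=8, C=18, tardiness=max(0,18-8)=10
  Job 3: p=8, d=20, C=26, tardiness=max(0,26-20)=6
Total tardiness = 17

17


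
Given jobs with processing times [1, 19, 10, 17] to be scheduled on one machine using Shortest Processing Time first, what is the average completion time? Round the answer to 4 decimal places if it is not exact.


Sort jobs by processing time (SPT order): [1, 10, 17, 19]
Compute completion times sequentially:
  Job 1: processing = 1, completes at 1
  Job 2: processing = 10, completes at 11
  Job 3: processing = 17, completes at 28
  Job 4: processing = 19, completes at 47
Sum of completion times = 87
Average completion time = 87/4 = 21.75

21.75


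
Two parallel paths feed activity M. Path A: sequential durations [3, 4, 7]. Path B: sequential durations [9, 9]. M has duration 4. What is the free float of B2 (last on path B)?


ES(B2) = sum of predecessors on chain B = 9
EF(B2) = ES + duration = 9 + 9 = 18
Successor of B2 is M. ES(M) = max(sum(A), sum(B)) = max(14, 18) = 18
Free float = ES(successor) - EF(current) = 18 - 18 = 0

0


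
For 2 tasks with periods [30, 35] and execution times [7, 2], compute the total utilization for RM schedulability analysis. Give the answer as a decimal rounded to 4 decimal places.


Compute individual utilizations (exact fractions):
  Task 1: C/T = 7/30 (approx. 0.2333)
  Task 2: C/T = 2/35 (approx. 0.0571)
Total utilization U = 7/30 + 2/35 = 61/210
Rounded to 4 decimal places: U = 0.2905
RM (Liu & Layland) bound for 2 tasks = 0.828427; compare with U = 61/210 (approx. 0.290476)
U <= bound, so schedulable by RM sufficient condition.

0.2905


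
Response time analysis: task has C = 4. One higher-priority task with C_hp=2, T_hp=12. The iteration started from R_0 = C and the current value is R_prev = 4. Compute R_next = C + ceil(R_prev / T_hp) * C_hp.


R_next = C + ceil(R_prev / T_hp) * C_hp
ceil(4 / 12) = ceil(0.3333) = 1
Interference = 1 * 2 = 2
R_next = 4 + 2 = 6

6


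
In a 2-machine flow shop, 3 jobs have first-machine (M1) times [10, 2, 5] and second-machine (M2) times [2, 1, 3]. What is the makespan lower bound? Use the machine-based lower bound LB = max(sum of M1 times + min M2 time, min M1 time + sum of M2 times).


LB1 = sum(M1 times) + min(M2 times) = 17 + 1 = 18
LB2 = min(M1 times) + sum(M2 times) = 2 + 6 = 8
Lower bound = max(LB1, LB2) = max(18, 8) = 18

18


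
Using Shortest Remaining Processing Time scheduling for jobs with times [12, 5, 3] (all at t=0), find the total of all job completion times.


Since all jobs arrive at t=0, SRPT equals SPT ordering.
SPT order: [3, 5, 12]
Completion times:
  Job 1: p=3, C=3
  Job 2: p=5, C=8
  Job 3: p=12, C=20
Total completion time = 3 + 8 + 20 = 31

31


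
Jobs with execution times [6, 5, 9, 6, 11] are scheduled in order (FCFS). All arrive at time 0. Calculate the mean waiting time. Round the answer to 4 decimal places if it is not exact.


FCFS order (as given): [6, 5, 9, 6, 11]
Waiting times:
  Job 1: wait = 0
  Job 2: wait = 6
  Job 3: wait = 11
  Job 4: wait = 20
  Job 5: wait = 26
Sum of waiting times = 63
Average waiting time = 63/5 = 12.6

12.6


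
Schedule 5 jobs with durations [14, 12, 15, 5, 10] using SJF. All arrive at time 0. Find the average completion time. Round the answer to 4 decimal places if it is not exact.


SJF order (ascending): [5, 10, 12, 14, 15]
Completion times:
  Job 1: burst=5, C=5
  Job 2: burst=10, C=15
  Job 3: burst=12, C=27
  Job 4: burst=14, C=41
  Job 5: burst=15, C=56
Average completion = 144/5 = 28.8

28.8


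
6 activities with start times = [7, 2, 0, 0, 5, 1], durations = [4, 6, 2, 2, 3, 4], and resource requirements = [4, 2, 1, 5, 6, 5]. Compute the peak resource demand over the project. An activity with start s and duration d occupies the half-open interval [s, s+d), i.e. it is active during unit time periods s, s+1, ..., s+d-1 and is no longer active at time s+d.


Each activity i is active on [start_i, start_i + duration_i).
Compute total resource usage per time slot:
  t=0: active resources = [1, 5], total = 6
  t=1: active resources = [1, 5, 5], total = 11
  t=2: active resources = [2, 5], total = 7
  t=3: active resources = [2, 5], total = 7
  t=4: active resources = [2, 5], total = 7
  t=5: active resources = [2, 6], total = 8
  t=6: active resources = [2, 6], total = 8
  t=7: active resources = [4, 2, 6], total = 12
  t=8: active resources = [4], total = 4
  t=9: active resources = [4], total = 4
  t=10: active resources = [4], total = 4
Peak resource demand = 12

12


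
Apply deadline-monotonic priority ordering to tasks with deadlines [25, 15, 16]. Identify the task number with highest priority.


Sort tasks by relative deadline (ascending):
  Task 2: deadline = 15
  Task 3: deadline = 16
  Task 1: deadline = 25
Priority order (highest first): [2, 3, 1]
Highest priority task = 2

2


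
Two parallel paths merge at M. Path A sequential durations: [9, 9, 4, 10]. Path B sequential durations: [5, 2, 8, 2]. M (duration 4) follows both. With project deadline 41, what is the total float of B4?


Forward pass: ES(B4) = sum of predecessors on chain B = 15
EF = ES + duration = 15 + 2 = 17
Backward pass: LF(M) = deadline = 41; LS(M) = 41 - 4 = 37
LF(B4) = LS(M) - sum(successors on chain B) = 37 - 0 = 37
LS = LF - duration = 37 - 2 = 35
Total float = LS - ES = 35 - 15 = 20

20


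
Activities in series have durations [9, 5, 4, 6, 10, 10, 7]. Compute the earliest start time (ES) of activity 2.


Activity 2 starts after activities 1 through 1 complete.
Predecessor durations: [9]
ES = 9 = 9

9


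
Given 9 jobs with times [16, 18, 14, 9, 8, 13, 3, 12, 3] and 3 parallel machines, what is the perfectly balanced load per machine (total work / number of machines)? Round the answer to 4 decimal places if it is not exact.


Total processing time = 16 + 18 + 14 + 9 + 8 + 13 + 3 + 12 + 3 = 96
Number of machines = 3
Ideal balanced load = 96 / 3 = 32.0

32.0


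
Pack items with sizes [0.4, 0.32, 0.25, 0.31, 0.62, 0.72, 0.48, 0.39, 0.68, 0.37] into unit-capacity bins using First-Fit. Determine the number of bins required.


Place items sequentially using First-Fit:
  Item 0.4 -> new Bin 1
  Item 0.32 -> Bin 1 (now 0.72)
  Item 0.25 -> Bin 1 (now 0.97)
  Item 0.31 -> new Bin 2
  Item 0.62 -> Bin 2 (now 0.93)
  Item 0.72 -> new Bin 3
  Item 0.48 -> new Bin 4
  Item 0.39 -> Bin 4 (now 0.87)
  Item 0.68 -> new Bin 5
  Item 0.37 -> new Bin 6
Total bins used = 6

6


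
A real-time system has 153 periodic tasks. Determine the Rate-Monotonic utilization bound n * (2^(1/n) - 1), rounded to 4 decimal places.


Compute 2^(1/153) = 1.0045406514
Subtract 1: 1.0045406514 - 1 = 0.0045406514
Multiply by n: 153 * 0.0045406514 = 0.6947196642
Round to 4 dp: 0.6947

0.6947


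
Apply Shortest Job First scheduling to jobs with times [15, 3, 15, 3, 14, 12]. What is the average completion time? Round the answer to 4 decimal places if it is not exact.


SJF order (ascending): [3, 3, 12, 14, 15, 15]
Completion times:
  Job 1: burst=3, C=3
  Job 2: burst=3, C=6
  Job 3: burst=12, C=18
  Job 4: burst=14, C=32
  Job 5: burst=15, C=47
  Job 6: burst=15, C=62
Average completion = 168/6 = 28.0

28.0


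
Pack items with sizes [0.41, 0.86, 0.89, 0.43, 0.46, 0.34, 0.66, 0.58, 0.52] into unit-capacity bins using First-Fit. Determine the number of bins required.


Place items sequentially using First-Fit:
  Item 0.41 -> new Bin 1
  Item 0.86 -> new Bin 2
  Item 0.89 -> new Bin 3
  Item 0.43 -> Bin 1 (now 0.84)
  Item 0.46 -> new Bin 4
  Item 0.34 -> Bin 4 (now 0.8)
  Item 0.66 -> new Bin 5
  Item 0.58 -> new Bin 6
  Item 0.52 -> new Bin 7
Total bins used = 7

7


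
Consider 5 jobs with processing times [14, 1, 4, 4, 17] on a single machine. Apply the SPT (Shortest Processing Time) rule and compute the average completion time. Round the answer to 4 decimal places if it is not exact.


Sort jobs by processing time (SPT order): [1, 4, 4, 14, 17]
Compute completion times sequentially:
  Job 1: processing = 1, completes at 1
  Job 2: processing = 4, completes at 5
  Job 3: processing = 4, completes at 9
  Job 4: processing = 14, completes at 23
  Job 5: processing = 17, completes at 40
Sum of completion times = 78
Average completion time = 78/5 = 15.6

15.6


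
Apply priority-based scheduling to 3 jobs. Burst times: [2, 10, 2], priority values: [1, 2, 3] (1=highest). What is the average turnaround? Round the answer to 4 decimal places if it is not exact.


Sort by priority (ascending = highest first):
Order: [(1, 2), (2, 10), (3, 2)]
Completion times:
  Priority 1, burst=2, C=2
  Priority 2, burst=10, C=12
  Priority 3, burst=2, C=14
Average turnaround = 28/3 = 9.3333

9.3333


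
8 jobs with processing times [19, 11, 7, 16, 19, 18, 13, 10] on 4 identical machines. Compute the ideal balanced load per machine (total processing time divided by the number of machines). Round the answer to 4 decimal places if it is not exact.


Total processing time = 19 + 11 + 7 + 16 + 19 + 18 + 13 + 10 = 113
Number of machines = 4
Ideal balanced load = 113 / 4 = 28.25

28.25


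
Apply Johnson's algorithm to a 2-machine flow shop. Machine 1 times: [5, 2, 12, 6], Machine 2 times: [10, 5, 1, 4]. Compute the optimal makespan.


Apply Johnson's rule:
  Group 1 (a <= b): [(2, 2, 5), (1, 5, 10)]
  Group 2 (a > b): [(4, 6, 4), (3, 12, 1)]
Optimal job order: [2, 1, 4, 3]
Schedule:
  Job 2: M1 done at 2, M2 done at 7
  Job 1: M1 done at 7, M2 done at 17
  Job 4: M1 done at 13, M2 done at 21
  Job 3: M1 done at 25, M2 done at 26
Makespan = 26

26


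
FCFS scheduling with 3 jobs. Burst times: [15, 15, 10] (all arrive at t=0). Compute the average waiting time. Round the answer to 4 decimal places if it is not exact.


FCFS order (as given): [15, 15, 10]
Waiting times:
  Job 1: wait = 0
  Job 2: wait = 15
  Job 3: wait = 30
Sum of waiting times = 45
Average waiting time = 45/3 = 15.0

15.0


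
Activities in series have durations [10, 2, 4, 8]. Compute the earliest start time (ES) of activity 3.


Activity 3 starts after activities 1 through 2 complete.
Predecessor durations: [10, 2]
ES = 10 + 2 = 12

12


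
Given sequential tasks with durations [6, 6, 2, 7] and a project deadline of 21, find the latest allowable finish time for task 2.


LF(activity 2) = deadline - sum of successor durations
Successors: activities 3 through 4 with durations [2, 7]
Sum of successor durations = 9
LF = 21 - 9 = 12

12


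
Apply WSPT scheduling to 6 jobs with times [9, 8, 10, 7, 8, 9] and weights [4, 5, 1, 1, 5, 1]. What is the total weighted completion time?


Compute p/w ratios and sort ascending (WSPT): [(8, 5), (8, 5), (9, 4), (7, 1), (9, 1), (10, 1)]
Compute weighted completion times:
  Job (p=8,w=5): C=8, w*C=5*8=40
  Job (p=8,w=5): C=16, w*C=5*16=80
  Job (p=9,w=4): C=25, w*C=4*25=100
  Job (p=7,w=1): C=32, w*C=1*32=32
  Job (p=9,w=1): C=41, w*C=1*41=41
  Job (p=10,w=1): C=51, w*C=1*51=51
Total weighted completion time = 344

344


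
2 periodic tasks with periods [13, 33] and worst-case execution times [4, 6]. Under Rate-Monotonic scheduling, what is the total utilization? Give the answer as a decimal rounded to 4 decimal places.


Compute individual utilizations (exact fractions):
  Task 1: C/T = 4/13 (approx. 0.3077)
  Task 2: C/T = 6/33 = 2/11 (approx. 0.1818)
Total utilization U = 4/13 + 2/11 = 70/143
Rounded to 4 decimal places: U = 0.4895
RM (Liu & Layland) bound for 2 tasks = 0.828427; compare with U = 70/143 (approx. 0.489510)
U <= bound, so schedulable by RM sufficient condition.

0.4895


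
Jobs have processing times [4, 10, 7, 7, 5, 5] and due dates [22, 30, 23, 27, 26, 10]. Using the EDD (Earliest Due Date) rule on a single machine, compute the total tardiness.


Sort by due date (EDD order): [(5, 10), (4, 22), (7, 23), (5, 26), (7, 27), (10, 30)]
Compute completion times and tardiness:
  Job 1: p=5, d=10, C=5, tardiness=max(0,5-10)=0
  Job 2: p=4, d=22, C=9, tardiness=max(0,9-22)=0
  Job 3: p=7, d=23, C=16, tardiness=max(0,16-23)=0
  Job 4: p=5, d=26, C=21, tardiness=max(0,21-26)=0
  Job 5: p=7, d=27, C=28, tardiness=max(0,28-27)=1
  Job 6: p=10, d=30, C=38, tardiness=max(0,38-30)=8
Total tardiness = 9

9


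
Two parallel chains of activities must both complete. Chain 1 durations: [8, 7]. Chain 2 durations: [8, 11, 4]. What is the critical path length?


Path A total = 8 + 7 = 15
Path B total = 8 + 11 + 4 = 23
Critical path = longest path = max(15, 23) = 23

23


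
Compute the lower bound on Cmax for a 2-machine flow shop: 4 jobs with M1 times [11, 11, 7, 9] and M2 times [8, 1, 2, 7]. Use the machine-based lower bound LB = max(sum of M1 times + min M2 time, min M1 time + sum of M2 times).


LB1 = sum(M1 times) + min(M2 times) = 38 + 1 = 39
LB2 = min(M1 times) + sum(M2 times) = 7 + 18 = 25
Lower bound = max(LB1, LB2) = max(39, 25) = 39

39


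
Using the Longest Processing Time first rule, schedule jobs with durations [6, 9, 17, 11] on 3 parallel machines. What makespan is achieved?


Sort jobs in decreasing order (LPT): [17, 11, 9, 6]
Assign each job to the least loaded machine:
  Machine 1: jobs [17], load = 17
  Machine 2: jobs [11], load = 11
  Machine 3: jobs [9, 6], load = 15
Makespan = max load = 17

17


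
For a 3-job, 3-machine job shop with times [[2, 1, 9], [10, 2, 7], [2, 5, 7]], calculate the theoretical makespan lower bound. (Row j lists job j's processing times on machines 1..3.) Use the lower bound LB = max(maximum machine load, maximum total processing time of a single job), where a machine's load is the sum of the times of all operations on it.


Machine loads:
  Machine 1: 2 + 10 + 2 = 14
  Machine 2: 1 + 2 + 5 = 8
  Machine 3: 9 + 7 + 7 = 23
Max machine load = 23
Job totals:
  Job 1: 12
  Job 2: 19
  Job 3: 14
Max job total = 19
Lower bound = max(23, 19) = 23

23


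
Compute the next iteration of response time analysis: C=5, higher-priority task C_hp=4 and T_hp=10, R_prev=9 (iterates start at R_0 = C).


R_next = C + ceil(R_prev / T_hp) * C_hp
ceil(9 / 10) = ceil(0.9) = 1
Interference = 1 * 4 = 4
R_next = 5 + 4 = 9
R_next = R_prev, so the iteration has converged (response time = 9).

9


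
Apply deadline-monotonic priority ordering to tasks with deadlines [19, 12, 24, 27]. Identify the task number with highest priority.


Sort tasks by relative deadline (ascending):
  Task 2: deadline = 12
  Task 1: deadline = 19
  Task 3: deadline = 24
  Task 4: deadline = 27
Priority order (highest first): [2, 1, 3, 4]
Highest priority task = 2

2


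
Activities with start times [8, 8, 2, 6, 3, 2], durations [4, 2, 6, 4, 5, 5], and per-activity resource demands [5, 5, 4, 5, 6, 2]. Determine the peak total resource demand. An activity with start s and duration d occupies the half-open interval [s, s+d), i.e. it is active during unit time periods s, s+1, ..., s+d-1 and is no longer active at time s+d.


Each activity i is active on [start_i, start_i + duration_i).
Compute total resource usage per time slot:
  t=0: active resources = [], total = 0
  t=1: active resources = [], total = 0
  t=2: active resources = [4, 2], total = 6
  t=3: active resources = [4, 6, 2], total = 12
  t=4: active resources = [4, 6, 2], total = 12
  t=5: active resources = [4, 6, 2], total = 12
  t=6: active resources = [4, 5, 6, 2], total = 17
  t=7: active resources = [4, 5, 6], total = 15
  t=8: active resources = [5, 5, 5], total = 15
  t=9: active resources = [5, 5, 5], total = 15
  t=10: active resources = [5], total = 5
  t=11: active resources = [5], total = 5
Peak resource demand = 17

17


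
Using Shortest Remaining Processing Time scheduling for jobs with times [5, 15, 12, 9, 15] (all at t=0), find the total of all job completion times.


Since all jobs arrive at t=0, SRPT equals SPT ordering.
SPT order: [5, 9, 12, 15, 15]
Completion times:
  Job 1: p=5, C=5
  Job 2: p=9, C=14
  Job 3: p=12, C=26
  Job 4: p=15, C=41
  Job 5: p=15, C=56
Total completion time = 5 + 14 + 26 + 41 + 56 = 142

142


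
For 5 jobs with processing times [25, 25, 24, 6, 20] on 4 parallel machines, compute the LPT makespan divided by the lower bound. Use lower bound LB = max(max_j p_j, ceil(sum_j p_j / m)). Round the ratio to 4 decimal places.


LPT order: [25, 25, 24, 20, 6]
Machine loads after assignment: [25, 25, 24, 26]
LPT makespan = 26
Lower bound = max(max_job, ceil(total/4)) = max(25, 25) = 25
Ratio = 26 / 25 = 1.04

1.04


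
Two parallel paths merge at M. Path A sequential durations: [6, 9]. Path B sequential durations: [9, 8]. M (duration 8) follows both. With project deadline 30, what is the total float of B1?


Forward pass: ES(B1) = sum of predecessors on chain B = 0
EF = ES + duration = 0 + 9 = 9
Backward pass: LF(M) = deadline = 30; LS(M) = 30 - 8 = 22
LF(B1) = LS(M) - sum(successors on chain B) = 22 - 8 = 14
LS = LF - duration = 14 - 9 = 5
Total float = LS - ES = 5 - 0 = 5

5


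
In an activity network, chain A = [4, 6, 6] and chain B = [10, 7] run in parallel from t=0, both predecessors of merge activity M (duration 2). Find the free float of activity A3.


ES(A3) = sum of predecessors on chain A = 10
EF(A3) = ES + duration = 10 + 6 = 16
Successor of A3 is M. ES(M) = max(sum(A), sum(B)) = max(16, 17) = 17
Free float = ES(successor) - EF(current) = 17 - 16 = 1

1


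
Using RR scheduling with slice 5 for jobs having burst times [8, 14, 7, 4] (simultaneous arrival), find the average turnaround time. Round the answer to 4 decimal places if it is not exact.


Time quantum = 5
Execution trace:
  J1 runs 5 units, time = 5
  J2 runs 5 units, time = 10
  J3 runs 5 units, time = 15
  J4 runs 4 units, time = 19
  J1 runs 3 units, time = 22
  J2 runs 5 units, time = 27
  J3 runs 2 units, time = 29
  J2 runs 4 units, time = 33
Finish times: [22, 33, 29, 19]
Average turnaround = 103/4 = 25.75

25.75


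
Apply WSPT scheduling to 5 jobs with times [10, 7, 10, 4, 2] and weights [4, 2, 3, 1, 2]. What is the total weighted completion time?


Compute p/w ratios and sort ascending (WSPT): [(2, 2), (10, 4), (10, 3), (7, 2), (4, 1)]
Compute weighted completion times:
  Job (p=2,w=2): C=2, w*C=2*2=4
  Job (p=10,w=4): C=12, w*C=4*12=48
  Job (p=10,w=3): C=22, w*C=3*22=66
  Job (p=7,w=2): C=29, w*C=2*29=58
  Job (p=4,w=1): C=33, w*C=1*33=33
Total weighted completion time = 209

209


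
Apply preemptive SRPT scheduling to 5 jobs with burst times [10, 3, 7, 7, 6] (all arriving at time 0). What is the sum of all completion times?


Since all jobs arrive at t=0, SRPT equals SPT ordering.
SPT order: [3, 6, 7, 7, 10]
Completion times:
  Job 1: p=3, C=3
  Job 2: p=6, C=9
  Job 3: p=7, C=16
  Job 4: p=7, C=23
  Job 5: p=10, C=33
Total completion time = 3 + 9 + 16 + 23 + 33 = 84

84


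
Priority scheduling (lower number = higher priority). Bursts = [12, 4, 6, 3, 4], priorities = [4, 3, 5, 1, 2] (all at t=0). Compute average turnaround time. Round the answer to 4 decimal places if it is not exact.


Sort by priority (ascending = highest first):
Order: [(1, 3), (2, 4), (3, 4), (4, 12), (5, 6)]
Completion times:
  Priority 1, burst=3, C=3
  Priority 2, burst=4, C=7
  Priority 3, burst=4, C=11
  Priority 4, burst=12, C=23
  Priority 5, burst=6, C=29
Average turnaround = 73/5 = 14.6

14.6


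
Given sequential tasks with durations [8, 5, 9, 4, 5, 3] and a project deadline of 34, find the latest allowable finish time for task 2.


LF(activity 2) = deadline - sum of successor durations
Successors: activities 3 through 6 with durations [9, 4, 5, 3]
Sum of successor durations = 21
LF = 34 - 21 = 13

13


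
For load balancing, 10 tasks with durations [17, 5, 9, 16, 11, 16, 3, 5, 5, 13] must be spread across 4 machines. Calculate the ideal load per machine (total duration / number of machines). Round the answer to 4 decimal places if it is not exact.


Total processing time = 17 + 5 + 9 + 16 + 11 + 16 + 3 + 5 + 5 + 13 = 100
Number of machines = 4
Ideal balanced load = 100 / 4 = 25.0

25.0


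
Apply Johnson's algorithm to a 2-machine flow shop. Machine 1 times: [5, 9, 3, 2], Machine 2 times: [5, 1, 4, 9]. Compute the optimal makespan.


Apply Johnson's rule:
  Group 1 (a <= b): [(4, 2, 9), (3, 3, 4), (1, 5, 5)]
  Group 2 (a > b): [(2, 9, 1)]
Optimal job order: [4, 3, 1, 2]
Schedule:
  Job 4: M1 done at 2, M2 done at 11
  Job 3: M1 done at 5, M2 done at 15
  Job 1: M1 done at 10, M2 done at 20
  Job 2: M1 done at 19, M2 done at 21
Makespan = 21

21


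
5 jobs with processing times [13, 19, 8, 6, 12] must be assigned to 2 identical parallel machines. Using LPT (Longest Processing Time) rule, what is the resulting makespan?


Sort jobs in decreasing order (LPT): [19, 13, 12, 8, 6]
Assign each job to the least loaded machine:
  Machine 1: jobs [19, 8], load = 27
  Machine 2: jobs [13, 12, 6], load = 31
Makespan = max load = 31

31


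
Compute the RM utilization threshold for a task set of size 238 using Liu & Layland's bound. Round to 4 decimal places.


Compute 2^(1/238) = 1.0029166282
Subtract 1: 1.0029166282 - 1 = 0.0029166282
Multiply by n: 238 * 0.0029166282 = 0.6941575116
Round to 4 dp: 0.6942

0.6942


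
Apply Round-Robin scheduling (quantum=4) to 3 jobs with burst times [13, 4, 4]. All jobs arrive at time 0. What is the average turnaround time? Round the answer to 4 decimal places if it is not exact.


Time quantum = 4
Execution trace:
  J1 runs 4 units, time = 4
  J2 runs 4 units, time = 8
  J3 runs 4 units, time = 12
  J1 runs 4 units, time = 16
  J1 runs 4 units, time = 20
  J1 runs 1 units, time = 21
Finish times: [21, 8, 12]
Average turnaround = 41/3 = 13.6667

13.6667


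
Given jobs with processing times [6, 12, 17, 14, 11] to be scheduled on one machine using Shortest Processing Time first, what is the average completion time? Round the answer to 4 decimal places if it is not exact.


Sort jobs by processing time (SPT order): [6, 11, 12, 14, 17]
Compute completion times sequentially:
  Job 1: processing = 6, completes at 6
  Job 2: processing = 11, completes at 17
  Job 3: processing = 12, completes at 29
  Job 4: processing = 14, completes at 43
  Job 5: processing = 17, completes at 60
Sum of completion times = 155
Average completion time = 155/5 = 31.0

31.0


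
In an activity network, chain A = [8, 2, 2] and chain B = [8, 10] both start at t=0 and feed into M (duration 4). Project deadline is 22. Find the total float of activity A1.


Forward pass: ES(A1) = sum of predecessors on chain A = 0
EF = ES + duration = 0 + 8 = 8
Backward pass: LF(M) = deadline = 22; LS(M) = 22 - 4 = 18
LF(A1) = LS(M) - sum(successors on chain A) = 18 - 4 = 14
LS = LF - duration = 14 - 8 = 6
Total float = LS - ES = 6 - 0 = 6

6


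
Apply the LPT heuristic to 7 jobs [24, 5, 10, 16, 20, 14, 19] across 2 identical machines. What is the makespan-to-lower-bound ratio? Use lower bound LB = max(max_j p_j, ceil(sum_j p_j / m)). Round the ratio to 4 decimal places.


LPT order: [24, 20, 19, 16, 14, 10, 5]
Machine loads after assignment: [55, 53]
LPT makespan = 55
Lower bound = max(max_job, ceil(total/2)) = max(24, 54) = 54
Ratio = 55 / 54 = 1.0185

1.0185


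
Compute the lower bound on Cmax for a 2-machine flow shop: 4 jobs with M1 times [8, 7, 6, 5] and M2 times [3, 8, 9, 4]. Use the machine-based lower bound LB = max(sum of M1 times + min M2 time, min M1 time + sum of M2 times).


LB1 = sum(M1 times) + min(M2 times) = 26 + 3 = 29
LB2 = min(M1 times) + sum(M2 times) = 5 + 24 = 29
Lower bound = max(LB1, LB2) = max(29, 29) = 29

29


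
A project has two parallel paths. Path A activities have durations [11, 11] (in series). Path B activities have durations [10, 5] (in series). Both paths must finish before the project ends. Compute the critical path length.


Path A total = 11 + 11 = 22
Path B total = 10 + 5 = 15
Critical path = longest path = max(22, 15) = 22

22


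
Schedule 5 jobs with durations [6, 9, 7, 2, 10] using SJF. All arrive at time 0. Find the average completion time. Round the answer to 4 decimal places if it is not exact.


SJF order (ascending): [2, 6, 7, 9, 10]
Completion times:
  Job 1: burst=2, C=2
  Job 2: burst=6, C=8
  Job 3: burst=7, C=15
  Job 4: burst=9, C=24
  Job 5: burst=10, C=34
Average completion = 83/5 = 16.6

16.6


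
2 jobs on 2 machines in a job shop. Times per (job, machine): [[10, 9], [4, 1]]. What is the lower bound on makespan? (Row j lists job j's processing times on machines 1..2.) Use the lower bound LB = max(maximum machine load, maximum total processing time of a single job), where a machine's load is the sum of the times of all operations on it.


Machine loads:
  Machine 1: 10 + 4 = 14
  Machine 2: 9 + 1 = 10
Max machine load = 14
Job totals:
  Job 1: 19
  Job 2: 5
Max job total = 19
Lower bound = max(14, 19) = 19

19


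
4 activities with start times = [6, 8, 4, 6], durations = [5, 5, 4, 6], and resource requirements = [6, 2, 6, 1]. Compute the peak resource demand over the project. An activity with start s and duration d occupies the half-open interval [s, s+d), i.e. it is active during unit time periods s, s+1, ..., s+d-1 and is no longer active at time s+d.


Each activity i is active on [start_i, start_i + duration_i).
Compute total resource usage per time slot:
  t=0: active resources = [], total = 0
  t=1: active resources = [], total = 0
  t=2: active resources = [], total = 0
  t=3: active resources = [], total = 0
  t=4: active resources = [6], total = 6
  t=5: active resources = [6], total = 6
  t=6: active resources = [6, 6, 1], total = 13
  t=7: active resources = [6, 6, 1], total = 13
  t=8: active resources = [6, 2, 1], total = 9
  t=9: active resources = [6, 2, 1], total = 9
  t=10: active resources = [6, 2, 1], total = 9
  t=11: active resources = [2, 1], total = 3
  t=12: active resources = [2], total = 2
Peak resource demand = 13

13


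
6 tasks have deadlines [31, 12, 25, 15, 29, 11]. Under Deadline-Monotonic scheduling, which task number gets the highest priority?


Sort tasks by relative deadline (ascending):
  Task 6: deadline = 11
  Task 2: deadline = 12
  Task 4: deadline = 15
  Task 3: deadline = 25
  Task 5: deadline = 29
  Task 1: deadline = 31
Priority order (highest first): [6, 2, 4, 3, 5, 1]
Highest priority task = 6

6


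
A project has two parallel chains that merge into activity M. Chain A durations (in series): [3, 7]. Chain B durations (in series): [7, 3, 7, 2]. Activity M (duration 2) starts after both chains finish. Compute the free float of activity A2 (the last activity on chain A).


ES(A2) = sum of predecessors on chain A = 3
EF(A2) = ES + duration = 3 + 7 = 10
Successor of A2 is M. ES(M) = max(sum(A), sum(B)) = max(10, 19) = 19
Free float = ES(successor) - EF(current) = 19 - 10 = 9

9


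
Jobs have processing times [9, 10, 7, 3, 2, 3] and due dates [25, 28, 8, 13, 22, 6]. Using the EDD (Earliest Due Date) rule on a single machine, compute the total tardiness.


Sort by due date (EDD order): [(3, 6), (7, 8), (3, 13), (2, 22), (9, 25), (10, 28)]
Compute completion times and tardiness:
  Job 1: p=3, d=6, C=3, tardiness=max(0,3-6)=0
  Job 2: p=7, d=8, C=10, tardiness=max(0,10-8)=2
  Job 3: p=3, d=13, C=13, tardiness=max(0,13-13)=0
  Job 4: p=2, d=22, C=15, tardiness=max(0,15-22)=0
  Job 5: p=9, d=25, C=24, tardiness=max(0,24-25)=0
  Job 6: p=10, d=28, C=34, tardiness=max(0,34-28)=6
Total tardiness = 8

8


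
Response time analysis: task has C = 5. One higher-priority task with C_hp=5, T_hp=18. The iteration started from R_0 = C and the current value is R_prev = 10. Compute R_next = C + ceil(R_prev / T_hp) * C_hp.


R_next = C + ceil(R_prev / T_hp) * C_hp
ceil(10 / 18) = ceil(0.5556) = 1
Interference = 1 * 5 = 5
R_next = 5 + 5 = 10
R_next = R_prev, so the iteration has converged (response time = 10).

10


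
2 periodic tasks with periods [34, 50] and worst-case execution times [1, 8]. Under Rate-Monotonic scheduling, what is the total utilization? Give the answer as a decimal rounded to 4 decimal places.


Compute individual utilizations (exact fractions):
  Task 1: C/T = 1/34 (approx. 0.0294)
  Task 2: C/T = 8/50 = 4/25 (approx. 0.16)
Total utilization U = 1/34 + 4/25 = 161/850
Rounded to 4 decimal places: U = 0.1894
RM (Liu & Layland) bound for 2 tasks = 0.828427; compare with U = 161/850 (approx. 0.189412)
U <= bound, so schedulable by RM sufficient condition.

0.1894


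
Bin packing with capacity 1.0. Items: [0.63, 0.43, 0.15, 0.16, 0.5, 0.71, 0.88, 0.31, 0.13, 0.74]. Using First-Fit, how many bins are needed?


Place items sequentially using First-Fit:
  Item 0.63 -> new Bin 1
  Item 0.43 -> new Bin 2
  Item 0.15 -> Bin 1 (now 0.78)
  Item 0.16 -> Bin 1 (now 0.94)
  Item 0.5 -> Bin 2 (now 0.93)
  Item 0.71 -> new Bin 3
  Item 0.88 -> new Bin 4
  Item 0.31 -> new Bin 5
  Item 0.13 -> Bin 3 (now 0.84)
  Item 0.74 -> new Bin 6
Total bins used = 6

6


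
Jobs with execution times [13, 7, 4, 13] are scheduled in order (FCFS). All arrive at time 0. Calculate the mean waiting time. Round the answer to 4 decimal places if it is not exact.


FCFS order (as given): [13, 7, 4, 13]
Waiting times:
  Job 1: wait = 0
  Job 2: wait = 13
  Job 3: wait = 20
  Job 4: wait = 24
Sum of waiting times = 57
Average waiting time = 57/4 = 14.25

14.25


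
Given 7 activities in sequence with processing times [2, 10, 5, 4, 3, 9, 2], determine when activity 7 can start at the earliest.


Activity 7 starts after activities 1 through 6 complete.
Predecessor durations: [2, 10, 5, 4, 3, 9]
ES = 2 + 10 + 5 + 4 + 3 + 9 = 33

33


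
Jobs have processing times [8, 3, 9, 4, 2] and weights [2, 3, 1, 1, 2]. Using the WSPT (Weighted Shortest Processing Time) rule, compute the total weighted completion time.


Compute p/w ratios and sort ascending (WSPT): [(3, 3), (2, 2), (8, 2), (4, 1), (9, 1)]
Compute weighted completion times:
  Job (p=3,w=3): C=3, w*C=3*3=9
  Job (p=2,w=2): C=5, w*C=2*5=10
  Job (p=8,w=2): C=13, w*C=2*13=26
  Job (p=4,w=1): C=17, w*C=1*17=17
  Job (p=9,w=1): C=26, w*C=1*26=26
Total weighted completion time = 88

88


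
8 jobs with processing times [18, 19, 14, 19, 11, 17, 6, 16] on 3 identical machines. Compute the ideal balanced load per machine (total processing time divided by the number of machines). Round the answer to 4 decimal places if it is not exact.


Total processing time = 18 + 19 + 14 + 19 + 11 + 17 + 6 + 16 = 120
Number of machines = 3
Ideal balanced load = 120 / 3 = 40.0

40.0


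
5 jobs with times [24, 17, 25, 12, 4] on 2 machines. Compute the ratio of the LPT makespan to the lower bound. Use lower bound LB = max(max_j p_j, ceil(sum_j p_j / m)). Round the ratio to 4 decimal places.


LPT order: [25, 24, 17, 12, 4]
Machine loads after assignment: [41, 41]
LPT makespan = 41
Lower bound = max(max_job, ceil(total/2)) = max(25, 41) = 41
Ratio = 41 / 41 = 1.0

1.0


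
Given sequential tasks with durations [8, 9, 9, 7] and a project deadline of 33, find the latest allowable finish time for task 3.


LF(activity 3) = deadline - sum of successor durations
Successors: activities 4 through 4 with durations [7]
Sum of successor durations = 7
LF = 33 - 7 = 26

26


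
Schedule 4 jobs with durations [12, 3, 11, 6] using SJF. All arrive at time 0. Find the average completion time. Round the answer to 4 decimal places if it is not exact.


SJF order (ascending): [3, 6, 11, 12]
Completion times:
  Job 1: burst=3, C=3
  Job 2: burst=6, C=9
  Job 3: burst=11, C=20
  Job 4: burst=12, C=32
Average completion = 64/4 = 16.0

16.0


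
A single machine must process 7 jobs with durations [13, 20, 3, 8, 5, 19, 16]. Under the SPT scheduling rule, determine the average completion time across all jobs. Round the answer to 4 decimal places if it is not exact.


Sort jobs by processing time (SPT order): [3, 5, 8, 13, 16, 19, 20]
Compute completion times sequentially:
  Job 1: processing = 3, completes at 3
  Job 2: processing = 5, completes at 8
  Job 3: processing = 8, completes at 16
  Job 4: processing = 13, completes at 29
  Job 5: processing = 16, completes at 45
  Job 6: processing = 19, completes at 64
  Job 7: processing = 20, completes at 84
Sum of completion times = 249
Average completion time = 249/7 = 35.5714

35.5714


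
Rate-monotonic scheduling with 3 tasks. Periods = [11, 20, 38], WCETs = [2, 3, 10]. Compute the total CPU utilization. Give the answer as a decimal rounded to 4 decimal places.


Compute individual utilizations (exact fractions):
  Task 1: C/T = 2/11 (approx. 0.1818)
  Task 2: C/T = 3/20 (approx. 0.15)
  Task 3: C/T = 10/38 = 5/19 (approx. 0.2632)
Total utilization U = 2/11 + 3/20 + 5/19 = 2487/4180
Rounded to 4 decimal places: U = 0.5950
RM (Liu & Layland) bound for 3 tasks = 0.779763; compare with U = 2487/4180 (approx. 0.594976)
U <= bound, so schedulable by RM sufficient condition.

0.5950


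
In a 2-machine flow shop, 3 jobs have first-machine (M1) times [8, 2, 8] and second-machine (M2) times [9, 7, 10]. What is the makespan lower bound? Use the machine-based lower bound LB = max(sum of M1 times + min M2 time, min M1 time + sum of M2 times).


LB1 = sum(M1 times) + min(M2 times) = 18 + 7 = 25
LB2 = min(M1 times) + sum(M2 times) = 2 + 26 = 28
Lower bound = max(LB1, LB2) = max(25, 28) = 28

28


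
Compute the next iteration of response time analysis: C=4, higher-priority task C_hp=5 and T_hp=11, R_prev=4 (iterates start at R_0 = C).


R_next = C + ceil(R_prev / T_hp) * C_hp
ceil(4 / 11) = ceil(0.3636) = 1
Interference = 1 * 5 = 5
R_next = 4 + 5 = 9

9


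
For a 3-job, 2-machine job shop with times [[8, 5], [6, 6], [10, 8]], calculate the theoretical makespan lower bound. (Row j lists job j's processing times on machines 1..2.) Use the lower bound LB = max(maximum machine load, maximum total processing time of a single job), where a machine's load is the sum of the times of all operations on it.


Machine loads:
  Machine 1: 8 + 6 + 10 = 24
  Machine 2: 5 + 6 + 8 = 19
Max machine load = 24
Job totals:
  Job 1: 13
  Job 2: 12
  Job 3: 18
Max job total = 18
Lower bound = max(24, 18) = 24

24


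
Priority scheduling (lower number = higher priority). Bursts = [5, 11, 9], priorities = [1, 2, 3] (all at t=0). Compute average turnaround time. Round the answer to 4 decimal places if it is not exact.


Sort by priority (ascending = highest first):
Order: [(1, 5), (2, 11), (3, 9)]
Completion times:
  Priority 1, burst=5, C=5
  Priority 2, burst=11, C=16
  Priority 3, burst=9, C=25
Average turnaround = 46/3 = 15.3333

15.3333


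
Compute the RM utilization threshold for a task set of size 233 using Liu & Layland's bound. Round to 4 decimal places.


Compute 2^(1/233) = 1.0029793100
Subtract 1: 1.0029793100 - 1 = 0.0029793100
Multiply by n: 233 * 0.0029793100 = 0.6941792300
Round to 4 dp: 0.6942

0.6942


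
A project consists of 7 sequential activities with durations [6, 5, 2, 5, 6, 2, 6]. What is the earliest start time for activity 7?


Activity 7 starts after activities 1 through 6 complete.
Predecessor durations: [6, 5, 2, 5, 6, 2]
ES = 6 + 5 + 2 + 5 + 6 + 2 = 26

26


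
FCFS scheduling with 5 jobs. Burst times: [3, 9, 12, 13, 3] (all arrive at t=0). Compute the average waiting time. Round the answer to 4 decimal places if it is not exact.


FCFS order (as given): [3, 9, 12, 13, 3]
Waiting times:
  Job 1: wait = 0
  Job 2: wait = 3
  Job 3: wait = 12
  Job 4: wait = 24
  Job 5: wait = 37
Sum of waiting times = 76
Average waiting time = 76/5 = 15.2

15.2


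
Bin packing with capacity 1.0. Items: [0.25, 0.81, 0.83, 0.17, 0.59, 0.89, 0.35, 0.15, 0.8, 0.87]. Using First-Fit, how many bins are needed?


Place items sequentially using First-Fit:
  Item 0.25 -> new Bin 1
  Item 0.81 -> new Bin 2
  Item 0.83 -> new Bin 3
  Item 0.17 -> Bin 1 (now 0.42)
  Item 0.59 -> new Bin 4
  Item 0.89 -> new Bin 5
  Item 0.35 -> Bin 1 (now 0.77)
  Item 0.15 -> Bin 1 (now 0.92)
  Item 0.8 -> new Bin 6
  Item 0.87 -> new Bin 7
Total bins used = 7

7


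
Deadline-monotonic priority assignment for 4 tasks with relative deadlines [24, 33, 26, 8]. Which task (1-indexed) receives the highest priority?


Sort tasks by relative deadline (ascending):
  Task 4: deadline = 8
  Task 1: deadline = 24
  Task 3: deadline = 26
  Task 2: deadline = 33
Priority order (highest first): [4, 1, 3, 2]
Highest priority task = 4

4


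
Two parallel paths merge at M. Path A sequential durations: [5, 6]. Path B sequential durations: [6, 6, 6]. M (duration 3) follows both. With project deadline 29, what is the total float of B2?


Forward pass: ES(B2) = sum of predecessors on chain B = 6
EF = ES + duration = 6 + 6 = 12
Backward pass: LF(M) = deadline = 29; LS(M) = 29 - 3 = 26
LF(B2) = LS(M) - sum(successors on chain B) = 26 - 6 = 20
LS = LF - duration = 20 - 6 = 14
Total float = LS - ES = 14 - 6 = 8

8


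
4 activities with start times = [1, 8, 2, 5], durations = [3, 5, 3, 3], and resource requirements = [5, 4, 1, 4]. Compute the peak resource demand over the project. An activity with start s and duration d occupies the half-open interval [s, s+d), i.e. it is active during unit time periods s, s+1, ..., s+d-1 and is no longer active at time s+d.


Each activity i is active on [start_i, start_i + duration_i).
Compute total resource usage per time slot:
  t=0: active resources = [], total = 0
  t=1: active resources = [5], total = 5
  t=2: active resources = [5, 1], total = 6
  t=3: active resources = [5, 1], total = 6
  t=4: active resources = [1], total = 1
  t=5: active resources = [4], total = 4
  t=6: active resources = [4], total = 4
  t=7: active resources = [4], total = 4
  t=8: active resources = [4], total = 4
  t=9: active resources = [4], total = 4
  t=10: active resources = [4], total = 4
  t=11: active resources = [4], total = 4
  t=12: active resources = [4], total = 4
Peak resource demand = 6

6
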